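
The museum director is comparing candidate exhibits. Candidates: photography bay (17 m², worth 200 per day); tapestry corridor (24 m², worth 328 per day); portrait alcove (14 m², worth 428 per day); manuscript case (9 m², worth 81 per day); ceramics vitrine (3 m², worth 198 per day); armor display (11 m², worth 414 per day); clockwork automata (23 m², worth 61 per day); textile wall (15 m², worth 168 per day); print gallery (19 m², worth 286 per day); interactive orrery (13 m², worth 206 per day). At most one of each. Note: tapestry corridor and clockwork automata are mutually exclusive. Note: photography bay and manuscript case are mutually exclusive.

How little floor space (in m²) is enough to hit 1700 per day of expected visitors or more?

75

Look for the lowest-floor combination reaching 1700.
portrait alcove + ceramics vitrine + armor display + textile wall + print gallery + interactive orrery reaches 1700 using 75 m².
Any bundle with less than 75 m² falls short of 1700.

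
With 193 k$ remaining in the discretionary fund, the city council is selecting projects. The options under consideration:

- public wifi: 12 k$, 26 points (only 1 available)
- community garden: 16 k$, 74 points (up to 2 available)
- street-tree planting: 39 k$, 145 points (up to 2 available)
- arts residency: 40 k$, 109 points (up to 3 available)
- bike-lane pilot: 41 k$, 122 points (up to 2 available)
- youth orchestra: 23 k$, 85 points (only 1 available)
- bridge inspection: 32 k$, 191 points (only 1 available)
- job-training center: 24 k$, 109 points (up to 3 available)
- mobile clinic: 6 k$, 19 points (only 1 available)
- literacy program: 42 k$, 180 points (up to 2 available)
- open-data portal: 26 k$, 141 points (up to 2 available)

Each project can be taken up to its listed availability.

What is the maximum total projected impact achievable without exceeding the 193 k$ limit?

948

Best packing: 2×community garden + bridge inspection + 3×job-training center + 2×open-data portal — 188 k$, 948 total.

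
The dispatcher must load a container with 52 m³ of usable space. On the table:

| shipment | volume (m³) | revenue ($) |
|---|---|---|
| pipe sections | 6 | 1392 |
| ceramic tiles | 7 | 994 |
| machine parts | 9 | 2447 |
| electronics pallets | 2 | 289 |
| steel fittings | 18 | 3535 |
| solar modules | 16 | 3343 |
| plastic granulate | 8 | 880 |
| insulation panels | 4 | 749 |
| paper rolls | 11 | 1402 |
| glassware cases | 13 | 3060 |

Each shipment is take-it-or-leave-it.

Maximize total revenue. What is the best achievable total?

By revenue per m³: machine parts 271.89, glassware cases 235.38, pipe sections 232.00 lead.
Filling by ratio: pipe sections + machine parts + electronics pallets + solar modules + insulation panels + glassware cases for 11280, with 2 m³ left unused.
The 16 m³ tied up in solar modules is better spent on steel fittings — total rises to 11472 (52 m³).
No other feasible combination exceeds 11472.

11472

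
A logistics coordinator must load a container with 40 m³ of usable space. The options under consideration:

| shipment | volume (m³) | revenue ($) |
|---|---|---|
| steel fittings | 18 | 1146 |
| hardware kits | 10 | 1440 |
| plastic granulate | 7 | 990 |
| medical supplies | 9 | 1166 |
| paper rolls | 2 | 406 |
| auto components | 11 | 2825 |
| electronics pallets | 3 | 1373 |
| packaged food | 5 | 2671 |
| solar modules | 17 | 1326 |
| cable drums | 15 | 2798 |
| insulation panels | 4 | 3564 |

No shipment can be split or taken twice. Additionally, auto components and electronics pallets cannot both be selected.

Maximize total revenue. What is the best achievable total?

12264

Density check — insulation panels 891.00, packaged food 534.20, electronics pallets 457.67, auto components 256.82 are the best per m³.
Paper rolls + auto components + packaged food + cable drums + insulation panels uses 37 of the 40 m³ and totals 12264.
Runner-up hardware kits + paper rolls + electronics pallets + packaged food + cable drums + insulation panels tops out at 12252.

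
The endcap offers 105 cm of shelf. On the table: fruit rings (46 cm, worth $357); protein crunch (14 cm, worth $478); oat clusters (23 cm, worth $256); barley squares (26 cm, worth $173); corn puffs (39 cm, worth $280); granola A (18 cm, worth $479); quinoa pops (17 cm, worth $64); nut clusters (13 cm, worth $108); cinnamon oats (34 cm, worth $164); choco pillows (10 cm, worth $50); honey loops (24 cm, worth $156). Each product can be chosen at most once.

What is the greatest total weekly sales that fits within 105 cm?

Ranking by ratio (weekly sales/cm): protein crunch 34.14, granola A 26.61, oat clusters 11.13.
A density-first pass picks protein crunch + oat clusters + barley squares + granola A + nut clusters + choco pillows — 1544 at 104 cm.
The 49 cm tied up in barley squares and nut clusters and choco pillows is better spent on fruit rings — total rises to 1570 (101 cm).
Next best is protein crunch + oat clusters + barley squares + granola A + nut clusters + choco pillows at 1544 (104 cm) — short by 26.

1570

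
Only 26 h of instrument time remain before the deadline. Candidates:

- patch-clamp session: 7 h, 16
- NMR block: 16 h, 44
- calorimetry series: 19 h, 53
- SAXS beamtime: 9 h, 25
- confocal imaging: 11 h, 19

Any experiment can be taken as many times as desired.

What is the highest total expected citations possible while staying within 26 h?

69

Patch-clamp session + calorimetry series uses 26 of the 26 h and totals 69.
Every other selection either busts 26 h or fails to beat 69.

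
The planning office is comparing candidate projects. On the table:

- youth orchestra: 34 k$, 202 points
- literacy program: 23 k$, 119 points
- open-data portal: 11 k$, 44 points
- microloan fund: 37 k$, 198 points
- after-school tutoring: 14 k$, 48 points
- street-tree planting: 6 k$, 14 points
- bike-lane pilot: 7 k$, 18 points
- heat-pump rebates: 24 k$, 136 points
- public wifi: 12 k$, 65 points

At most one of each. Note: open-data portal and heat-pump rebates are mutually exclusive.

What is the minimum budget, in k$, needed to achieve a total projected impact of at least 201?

34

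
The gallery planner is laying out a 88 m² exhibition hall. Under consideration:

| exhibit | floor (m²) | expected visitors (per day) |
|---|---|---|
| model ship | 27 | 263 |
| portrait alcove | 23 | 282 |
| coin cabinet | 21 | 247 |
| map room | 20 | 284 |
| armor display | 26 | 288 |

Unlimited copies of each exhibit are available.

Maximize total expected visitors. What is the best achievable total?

A density-first pass picks 4×map room — 1136 at 80 m².
Replace map room with armor display: the trade gains 4 net, giving 1140 at 86 m².
Every other selection either busts 88 m² or fails to beat 1140.

1140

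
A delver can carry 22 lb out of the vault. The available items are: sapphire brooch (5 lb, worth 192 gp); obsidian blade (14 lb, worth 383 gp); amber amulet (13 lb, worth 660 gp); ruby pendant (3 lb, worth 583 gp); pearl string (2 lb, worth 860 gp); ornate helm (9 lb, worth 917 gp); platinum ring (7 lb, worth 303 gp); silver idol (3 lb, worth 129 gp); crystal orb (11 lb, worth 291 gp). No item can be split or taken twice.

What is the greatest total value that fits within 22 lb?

2681

Taking the top-ratio items first gives ruby pendant + pearl string + ornate helm + platinum ring for 2663 (21 lb).
The 7 lb tied up in platinum ring is better spent on sapphire brooch + silver idol — total rises to 2681 (22 lb).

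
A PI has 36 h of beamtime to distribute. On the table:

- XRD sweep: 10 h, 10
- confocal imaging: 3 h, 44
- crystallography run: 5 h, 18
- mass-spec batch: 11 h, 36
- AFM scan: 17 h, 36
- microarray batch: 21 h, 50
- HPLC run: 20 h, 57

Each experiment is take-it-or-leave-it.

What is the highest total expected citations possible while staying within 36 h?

137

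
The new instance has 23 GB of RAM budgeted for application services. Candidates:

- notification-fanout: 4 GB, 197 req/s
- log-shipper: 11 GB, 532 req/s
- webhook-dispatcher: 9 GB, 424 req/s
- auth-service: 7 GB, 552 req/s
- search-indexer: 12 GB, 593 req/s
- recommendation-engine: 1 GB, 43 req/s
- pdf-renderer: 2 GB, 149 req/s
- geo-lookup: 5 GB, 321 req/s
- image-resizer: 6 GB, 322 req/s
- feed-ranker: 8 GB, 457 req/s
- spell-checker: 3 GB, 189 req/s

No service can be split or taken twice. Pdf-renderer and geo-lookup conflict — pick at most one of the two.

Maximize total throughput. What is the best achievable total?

1519

Ranking by ratio (throughput/GB): auth-service 78.86, pdf-renderer 74.50, geo-lookup 64.20.
Auth-service + geo-lookup + feed-ranker + spell-checker uses 23 of the 23 GB and totals 1519.
The closest alternative, auth-service + pdf-renderer + image-resizer + feed-ranker, reaches only 1480.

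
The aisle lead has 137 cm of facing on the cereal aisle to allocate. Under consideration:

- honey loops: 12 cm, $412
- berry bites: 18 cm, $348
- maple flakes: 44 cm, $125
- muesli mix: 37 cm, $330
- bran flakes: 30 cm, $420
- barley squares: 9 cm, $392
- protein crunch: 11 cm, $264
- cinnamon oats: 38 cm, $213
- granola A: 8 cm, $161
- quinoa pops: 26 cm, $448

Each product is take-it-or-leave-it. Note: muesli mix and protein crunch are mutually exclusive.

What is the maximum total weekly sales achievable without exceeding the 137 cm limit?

Honey loops + berry bites + bran flakes + barley squares + protein crunch + granola A + quinoa pops uses 114 of the 137 cm and totals 2445.
The spare 23 cm is too small for any remaining product, and no feasible exchange beats 2445.

2445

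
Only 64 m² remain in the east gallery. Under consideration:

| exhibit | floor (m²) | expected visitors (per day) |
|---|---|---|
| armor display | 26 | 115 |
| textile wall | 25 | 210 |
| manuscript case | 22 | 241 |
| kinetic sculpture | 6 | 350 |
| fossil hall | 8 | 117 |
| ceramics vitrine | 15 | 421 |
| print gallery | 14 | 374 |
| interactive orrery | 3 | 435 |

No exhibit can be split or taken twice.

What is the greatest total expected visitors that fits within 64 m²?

1821

By expected visitors per m²: interactive orrery 145.00, kinetic sculpture 58.33, ceramics vitrine 28.07, print gallery 26.71 lead.
Greedy by ratio would take kinetic sculpture + fossil hall + ceramics vitrine + print gallery + interactive orrery: 46 m² used, total 1697.
Dropping fossil hall frees 8 m²; slotting in manuscript case (22 m²) lifts the total to 1821 at 60 m².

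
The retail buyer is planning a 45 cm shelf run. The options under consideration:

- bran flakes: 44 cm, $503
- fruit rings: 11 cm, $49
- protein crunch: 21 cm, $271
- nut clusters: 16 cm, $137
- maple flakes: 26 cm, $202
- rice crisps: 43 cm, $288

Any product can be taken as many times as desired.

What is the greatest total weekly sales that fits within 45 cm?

542

Taking 2×protein crunch: 42 cm used, 542 in weekly sales.
The spare 3 cm is too small for any remaining product, and no exchange beats 542.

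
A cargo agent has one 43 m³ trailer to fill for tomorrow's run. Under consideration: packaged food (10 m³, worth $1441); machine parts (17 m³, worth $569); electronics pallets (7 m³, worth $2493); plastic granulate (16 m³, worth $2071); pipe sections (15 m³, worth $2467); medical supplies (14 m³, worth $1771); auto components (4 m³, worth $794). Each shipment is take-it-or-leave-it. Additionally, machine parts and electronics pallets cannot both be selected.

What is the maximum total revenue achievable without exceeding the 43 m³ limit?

Density check — electronics pallets 356.14, auto components 198.50, pipe sections 164.47, packaged food 144.10 are the best per m³.
The ratio heuristic lands on packaged food + electronics pallets + pipe sections + auto components (7195) but leaves 7 m³ idle.
Replace packaged food with plastic granulate: the trade gains 630 net, giving 7825 at 42 m³.
Every other selection either busts 43 m³ or breaks a pairing rule or fails to beat 7825.

7825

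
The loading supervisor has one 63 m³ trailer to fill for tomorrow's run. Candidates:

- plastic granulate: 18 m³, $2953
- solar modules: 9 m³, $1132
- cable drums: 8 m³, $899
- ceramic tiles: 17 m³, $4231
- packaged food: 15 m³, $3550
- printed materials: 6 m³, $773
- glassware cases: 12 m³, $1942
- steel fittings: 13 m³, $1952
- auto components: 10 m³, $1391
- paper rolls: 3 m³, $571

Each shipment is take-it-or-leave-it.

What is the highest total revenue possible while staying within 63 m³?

By revenue per m³: ceramic tiles 248.88, packaged food 236.67, paper rolls 190.33, plastic granulate 164.06 lead.
Best packing: plastic granulate + ceramic tiles + packaged food + auto components + paper rolls — 63 m³, 12696 total.

12696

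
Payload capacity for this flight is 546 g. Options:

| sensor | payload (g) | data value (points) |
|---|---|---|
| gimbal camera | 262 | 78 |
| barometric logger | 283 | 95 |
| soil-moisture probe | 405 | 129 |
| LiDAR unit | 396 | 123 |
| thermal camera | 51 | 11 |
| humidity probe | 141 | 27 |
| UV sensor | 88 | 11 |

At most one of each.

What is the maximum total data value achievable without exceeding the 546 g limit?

The ratio ordering already packs tightly: gimbal camera + barometric logger, 545 g, 173.
No other feasible combination exceeds 173.

173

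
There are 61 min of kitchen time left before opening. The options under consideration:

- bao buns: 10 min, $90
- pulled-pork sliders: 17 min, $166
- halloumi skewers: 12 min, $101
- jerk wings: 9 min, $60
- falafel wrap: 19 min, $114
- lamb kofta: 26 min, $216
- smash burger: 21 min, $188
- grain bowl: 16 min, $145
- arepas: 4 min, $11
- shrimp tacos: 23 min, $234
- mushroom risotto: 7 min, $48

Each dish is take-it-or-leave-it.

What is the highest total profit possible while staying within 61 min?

588

By profit per min: shrimp tacos 10.17, pulled-pork sliders 9.76, grain bowl 9.06 lead.
Filling by ratio: pulled-pork sliders + grain bowl + arepas + shrimp tacos for 556, with 1 min left unused.
Replace grain bowl and arepas with smash burger: the trade gains 32 net, giving 588 at 61 min.
No other feasible combination exceeds 588.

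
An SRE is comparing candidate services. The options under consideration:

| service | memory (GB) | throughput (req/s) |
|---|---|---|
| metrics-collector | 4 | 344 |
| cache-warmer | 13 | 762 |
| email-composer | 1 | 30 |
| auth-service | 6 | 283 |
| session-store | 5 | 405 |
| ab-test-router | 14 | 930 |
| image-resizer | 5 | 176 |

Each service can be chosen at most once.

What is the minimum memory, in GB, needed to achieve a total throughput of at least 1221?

Look for the lowest-memory combination reaching 1221.
metrics-collector + ab-test-router: 1274 throughput at 18 GB.
Below 18 GB the best achievable stays under 1221.

18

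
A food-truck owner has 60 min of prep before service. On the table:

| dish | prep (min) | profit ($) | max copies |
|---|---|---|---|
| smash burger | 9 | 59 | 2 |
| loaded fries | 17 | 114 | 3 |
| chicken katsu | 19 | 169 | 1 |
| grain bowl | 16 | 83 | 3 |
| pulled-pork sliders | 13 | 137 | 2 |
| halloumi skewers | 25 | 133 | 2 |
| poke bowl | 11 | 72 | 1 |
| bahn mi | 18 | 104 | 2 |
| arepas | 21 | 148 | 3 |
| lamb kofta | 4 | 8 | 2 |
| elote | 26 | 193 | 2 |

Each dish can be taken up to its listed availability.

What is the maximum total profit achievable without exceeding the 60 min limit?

523

The ratio heuristic lands on smash burger + chicken katsu + 2×pulled-pork sliders + lamb kofta (510) but leaves 2 min idle.
The 9 min tied up in smash burger is better spent on poke bowl — total rises to 523 (60 min).
Nothing else within 60 min beats 523.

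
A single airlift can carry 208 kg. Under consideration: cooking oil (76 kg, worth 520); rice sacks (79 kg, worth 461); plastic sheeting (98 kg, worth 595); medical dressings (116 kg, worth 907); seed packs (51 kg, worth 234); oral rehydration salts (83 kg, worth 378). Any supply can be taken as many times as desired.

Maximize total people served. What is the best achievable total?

The ratio ordering already packs tightly: cooking oil + medical dressings, 192 kg, 1427.

1427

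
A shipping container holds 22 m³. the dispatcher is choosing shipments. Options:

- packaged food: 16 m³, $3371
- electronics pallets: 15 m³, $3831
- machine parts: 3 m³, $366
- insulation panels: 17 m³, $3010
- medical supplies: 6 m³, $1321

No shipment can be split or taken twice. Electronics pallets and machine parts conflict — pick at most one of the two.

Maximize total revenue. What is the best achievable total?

By revenue per m³: electronics pallets 255.40, medical supplies 220.17, packaged food 210.69 lead.
The ratio ordering already packs tightly: electronics pallets + medical supplies, 21 m³, 5152.

5152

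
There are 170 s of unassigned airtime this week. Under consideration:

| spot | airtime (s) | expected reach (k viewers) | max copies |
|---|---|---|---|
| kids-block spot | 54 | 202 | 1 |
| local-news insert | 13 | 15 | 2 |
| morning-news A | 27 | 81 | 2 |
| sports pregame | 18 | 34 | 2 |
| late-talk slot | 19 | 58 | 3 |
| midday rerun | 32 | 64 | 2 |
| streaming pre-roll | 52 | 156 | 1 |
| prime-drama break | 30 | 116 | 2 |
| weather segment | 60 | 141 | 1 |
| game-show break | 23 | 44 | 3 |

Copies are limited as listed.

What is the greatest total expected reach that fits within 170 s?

Density check — prime-drama break 3.87, kids-block spot 3.74, late-talk slot 3.05, morning-news A 3.00 are the best per s.
Greedy by ratio would take kids-block spot + sports pregame + 2×late-talk slot + 2×prime-drama break: 170 s used, total 584.
Dropping sports pregame and 2×late-talk slot frees 56 s; slotting in 2×morning-news A (54 s) lifts the total to 596 at 168 s.
The spare 2 s is too small for any remaining spot, and no exchange beats 596.

596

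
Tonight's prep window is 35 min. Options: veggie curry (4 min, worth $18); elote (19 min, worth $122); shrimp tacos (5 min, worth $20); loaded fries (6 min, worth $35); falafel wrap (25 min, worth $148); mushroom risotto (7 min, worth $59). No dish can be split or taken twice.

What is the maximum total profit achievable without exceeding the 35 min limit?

219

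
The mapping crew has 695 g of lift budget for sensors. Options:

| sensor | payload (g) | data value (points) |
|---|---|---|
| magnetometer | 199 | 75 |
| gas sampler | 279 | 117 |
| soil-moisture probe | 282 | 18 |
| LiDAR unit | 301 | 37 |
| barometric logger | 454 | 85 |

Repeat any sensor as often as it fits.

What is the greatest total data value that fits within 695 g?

The ratio heuristic lands on 2×gas sampler (234) but leaves 137 g idle.
Replace gas sampler with 2×magnetometer: the trade gains 33 net, giving 267 at 677 g.

267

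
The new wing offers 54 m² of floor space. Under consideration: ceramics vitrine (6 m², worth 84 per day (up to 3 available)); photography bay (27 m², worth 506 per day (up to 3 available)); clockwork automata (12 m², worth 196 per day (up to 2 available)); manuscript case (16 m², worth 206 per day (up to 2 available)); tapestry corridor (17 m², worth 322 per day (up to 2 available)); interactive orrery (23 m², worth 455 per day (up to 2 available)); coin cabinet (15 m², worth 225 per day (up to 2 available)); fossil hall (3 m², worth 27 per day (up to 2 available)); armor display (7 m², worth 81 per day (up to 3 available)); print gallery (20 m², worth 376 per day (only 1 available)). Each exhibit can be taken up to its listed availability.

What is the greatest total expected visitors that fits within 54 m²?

1020

Taking the top-ratio exhibits first gives ceramics vitrine + 2×interactive orrery for 994 (52 m²).
Dropping ceramics vitrine and 2×interactive orrery frees 52 m²; slotting in 2×tapestry corridor + print gallery (54 m²) lifts the total to 1020 at 54 m².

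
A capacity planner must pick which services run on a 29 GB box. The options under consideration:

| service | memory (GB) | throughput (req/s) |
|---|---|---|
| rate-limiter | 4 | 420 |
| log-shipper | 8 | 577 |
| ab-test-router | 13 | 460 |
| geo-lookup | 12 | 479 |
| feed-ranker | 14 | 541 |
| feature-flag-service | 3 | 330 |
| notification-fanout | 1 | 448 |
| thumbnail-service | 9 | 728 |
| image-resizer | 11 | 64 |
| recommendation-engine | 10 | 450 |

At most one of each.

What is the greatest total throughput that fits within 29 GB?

By throughput per GB: notification-fanout 448.00, feature-flag-service 110.00, rate-limiter 105.00, thumbnail-service 80.89 lead.
Taking rate-limiter + log-shipper + feature-flag-service + notification-fanout + thumbnail-service: 25 GB used, 2503 in throughput.

2503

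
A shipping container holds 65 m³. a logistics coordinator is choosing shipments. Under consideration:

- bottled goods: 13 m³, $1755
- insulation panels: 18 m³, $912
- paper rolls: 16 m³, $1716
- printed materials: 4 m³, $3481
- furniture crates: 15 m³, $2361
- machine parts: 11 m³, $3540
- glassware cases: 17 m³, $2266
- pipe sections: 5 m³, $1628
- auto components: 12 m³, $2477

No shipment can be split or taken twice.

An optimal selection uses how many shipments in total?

The maximum revenue within 65 m³ is 15753.
One optimal bundle: printed materials + furniture crates + machine parts + glassware cases + pipe sections + auto components (64 m³).
Any selection reaching 15753 contains exactly 6 shipments.

6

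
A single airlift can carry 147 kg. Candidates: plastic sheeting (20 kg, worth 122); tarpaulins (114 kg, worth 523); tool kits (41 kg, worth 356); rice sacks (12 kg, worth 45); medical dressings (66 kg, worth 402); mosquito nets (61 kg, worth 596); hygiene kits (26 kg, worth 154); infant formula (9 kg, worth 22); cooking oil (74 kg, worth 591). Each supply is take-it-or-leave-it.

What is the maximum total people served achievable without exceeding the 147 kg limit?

Greedy by ratio would take plastic sheeting + tool kits + rice sacks + mosquito nets + infant formula: 143 kg used, total 1141.
Replace plastic sheeting and tool kits and infant formula with cooking oil: the trade gains 91 net, giving 1232 at 147 kg.

1232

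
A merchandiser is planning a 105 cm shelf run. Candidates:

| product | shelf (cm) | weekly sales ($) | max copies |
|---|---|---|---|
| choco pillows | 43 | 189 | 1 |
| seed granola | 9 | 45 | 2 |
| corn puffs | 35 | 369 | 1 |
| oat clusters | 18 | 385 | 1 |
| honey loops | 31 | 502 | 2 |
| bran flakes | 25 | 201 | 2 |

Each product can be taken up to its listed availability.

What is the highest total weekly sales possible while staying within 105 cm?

1590

By weekly sales per cm: oat clusters 21.39, honey loops 16.19, corn puffs 10.54 lead.
Taking oat clusters + 2×honey loops + bran flakes: 105 cm used, 1590 in weekly sales.
Nothing else within 105 cm beats 1590.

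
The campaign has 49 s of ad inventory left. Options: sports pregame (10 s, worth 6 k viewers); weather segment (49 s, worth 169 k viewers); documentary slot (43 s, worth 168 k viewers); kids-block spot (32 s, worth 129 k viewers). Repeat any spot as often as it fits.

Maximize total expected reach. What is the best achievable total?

169

The ratio heuristic lands on sports pregame + kids-block spot (135) but leaves 7 s idle.
The 42 s tied up in sports pregame and kids-block spot is better spent on weather segment — total rises to 169 (49 s).
That's the maximum — no swap from here does better than 169.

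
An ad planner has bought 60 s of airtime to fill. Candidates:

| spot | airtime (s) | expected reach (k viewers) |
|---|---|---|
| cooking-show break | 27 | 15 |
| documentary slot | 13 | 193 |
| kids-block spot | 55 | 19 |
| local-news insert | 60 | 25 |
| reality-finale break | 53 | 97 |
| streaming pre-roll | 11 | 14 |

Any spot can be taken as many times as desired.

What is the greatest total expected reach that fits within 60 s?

772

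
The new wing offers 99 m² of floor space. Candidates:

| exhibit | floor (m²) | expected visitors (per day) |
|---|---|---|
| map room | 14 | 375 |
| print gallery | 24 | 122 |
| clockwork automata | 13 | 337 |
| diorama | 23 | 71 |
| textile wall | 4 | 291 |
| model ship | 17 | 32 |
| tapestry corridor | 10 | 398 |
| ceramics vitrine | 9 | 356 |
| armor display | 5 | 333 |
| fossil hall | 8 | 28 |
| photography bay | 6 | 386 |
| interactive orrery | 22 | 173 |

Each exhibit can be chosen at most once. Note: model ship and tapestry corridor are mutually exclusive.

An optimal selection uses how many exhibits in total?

9

Best achievable expected visitors is 2677.
One optimal bundle: map room + clockwork automata + textile wall + tapestry corridor + ceramics vitrine + armor display + fossil hall + photography bay + interactive orrery (91 m²).
Any selection reaching 2677 contains exactly 9 exhibits.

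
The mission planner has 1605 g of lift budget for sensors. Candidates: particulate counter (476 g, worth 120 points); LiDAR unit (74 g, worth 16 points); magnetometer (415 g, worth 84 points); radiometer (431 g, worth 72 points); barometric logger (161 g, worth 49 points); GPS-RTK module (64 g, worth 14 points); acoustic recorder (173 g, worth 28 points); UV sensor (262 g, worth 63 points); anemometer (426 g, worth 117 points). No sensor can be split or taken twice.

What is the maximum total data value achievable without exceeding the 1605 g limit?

393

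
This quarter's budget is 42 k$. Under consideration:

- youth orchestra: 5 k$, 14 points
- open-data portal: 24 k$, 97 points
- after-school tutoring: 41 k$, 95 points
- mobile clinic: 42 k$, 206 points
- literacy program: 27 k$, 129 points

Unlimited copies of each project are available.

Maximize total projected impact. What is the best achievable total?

206

Ranking by ratio (projected impact/k$): mobile clinic 4.90, literacy program 4.78, open-data portal 4.04, youth orchestra 2.80.
The ratio ordering already packs tightly: mobile clinic, 42 k$, 206.
Every other selection either busts 42 k$ or fails to beat 206.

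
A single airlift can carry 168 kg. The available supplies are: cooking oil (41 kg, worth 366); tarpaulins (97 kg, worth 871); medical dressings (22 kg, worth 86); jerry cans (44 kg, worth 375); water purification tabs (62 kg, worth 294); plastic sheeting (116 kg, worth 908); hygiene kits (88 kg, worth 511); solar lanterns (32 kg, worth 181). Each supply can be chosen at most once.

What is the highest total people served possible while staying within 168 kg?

Filling by ratio: cooking oil + tarpaulins + medical dressings for 1323, with 8 kg left unused.
The 41 kg tied up in cooking oil is better spent on jerry cans — total rises to 1332 (163 kg).

1332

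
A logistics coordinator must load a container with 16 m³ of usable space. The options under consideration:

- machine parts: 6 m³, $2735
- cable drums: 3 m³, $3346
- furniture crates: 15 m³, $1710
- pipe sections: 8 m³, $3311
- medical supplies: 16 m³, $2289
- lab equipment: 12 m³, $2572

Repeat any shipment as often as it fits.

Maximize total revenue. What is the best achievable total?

5×cable drums uses 15 of the 16 m³ and totals 16730.
The spare 1 m³ is too small for any remaining shipment, and no exchange beats 16730.

16730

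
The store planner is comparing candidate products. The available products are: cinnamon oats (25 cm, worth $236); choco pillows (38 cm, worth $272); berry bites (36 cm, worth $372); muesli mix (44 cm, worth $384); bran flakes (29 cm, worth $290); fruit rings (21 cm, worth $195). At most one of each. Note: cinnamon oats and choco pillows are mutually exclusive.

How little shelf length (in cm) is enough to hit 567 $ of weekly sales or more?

57

Need the lightest bundle worth ≥ 567.
berry bites + fruit rings: 567 weekly sales at 57 cm.
Below 57 cm the best achievable stays under 567.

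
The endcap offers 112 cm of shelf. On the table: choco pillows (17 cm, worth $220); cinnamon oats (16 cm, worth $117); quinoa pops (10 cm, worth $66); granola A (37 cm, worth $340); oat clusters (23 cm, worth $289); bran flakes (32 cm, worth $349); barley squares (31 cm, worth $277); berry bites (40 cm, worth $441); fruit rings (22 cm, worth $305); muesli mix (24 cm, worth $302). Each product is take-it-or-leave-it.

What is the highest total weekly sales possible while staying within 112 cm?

1337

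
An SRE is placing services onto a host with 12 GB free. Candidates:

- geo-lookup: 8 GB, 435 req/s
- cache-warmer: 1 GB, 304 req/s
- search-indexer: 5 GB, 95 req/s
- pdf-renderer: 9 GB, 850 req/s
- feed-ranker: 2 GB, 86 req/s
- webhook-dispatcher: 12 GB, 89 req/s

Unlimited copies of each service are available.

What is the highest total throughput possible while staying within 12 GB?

3648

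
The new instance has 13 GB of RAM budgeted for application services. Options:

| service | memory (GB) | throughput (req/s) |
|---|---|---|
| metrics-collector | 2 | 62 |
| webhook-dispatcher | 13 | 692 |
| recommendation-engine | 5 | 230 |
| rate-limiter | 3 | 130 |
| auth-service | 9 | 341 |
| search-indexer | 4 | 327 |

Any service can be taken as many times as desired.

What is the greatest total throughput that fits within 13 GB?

Density check — search-indexer 81.75, webhook-dispatcher 53.23, recommendation-engine 46.00, rate-limiter 43.33 are the best per GB.
3×search-indexer uses 12 of the 13 GB and totals 981.

981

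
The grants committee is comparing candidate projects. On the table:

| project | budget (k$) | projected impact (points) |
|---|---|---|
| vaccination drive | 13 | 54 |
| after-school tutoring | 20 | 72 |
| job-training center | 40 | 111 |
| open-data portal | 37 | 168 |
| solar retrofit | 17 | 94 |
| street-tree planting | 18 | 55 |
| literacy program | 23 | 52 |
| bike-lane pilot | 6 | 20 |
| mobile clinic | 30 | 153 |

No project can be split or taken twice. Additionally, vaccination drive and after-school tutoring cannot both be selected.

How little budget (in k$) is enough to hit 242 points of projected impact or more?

47

Look for the lowest-budget combination reaching 242.
solar retrofit + mobile clinic: 247 projected impact at 47 k$.
No combination under 47 k$ hits 242.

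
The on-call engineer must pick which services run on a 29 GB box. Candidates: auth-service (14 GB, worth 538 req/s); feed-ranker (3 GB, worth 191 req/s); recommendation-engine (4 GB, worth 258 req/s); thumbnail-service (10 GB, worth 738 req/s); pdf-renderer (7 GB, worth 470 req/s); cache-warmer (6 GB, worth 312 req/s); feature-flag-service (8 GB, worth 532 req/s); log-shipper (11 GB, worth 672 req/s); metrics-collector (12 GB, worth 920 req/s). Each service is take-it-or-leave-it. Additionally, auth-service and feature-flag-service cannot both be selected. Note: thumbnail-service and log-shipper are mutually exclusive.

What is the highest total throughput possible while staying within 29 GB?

2128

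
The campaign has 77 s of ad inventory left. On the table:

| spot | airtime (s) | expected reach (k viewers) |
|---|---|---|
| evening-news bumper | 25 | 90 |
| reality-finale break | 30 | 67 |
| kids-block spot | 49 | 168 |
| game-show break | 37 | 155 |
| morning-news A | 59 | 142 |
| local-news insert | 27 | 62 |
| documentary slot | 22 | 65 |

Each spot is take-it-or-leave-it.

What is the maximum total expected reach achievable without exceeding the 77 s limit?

Greedy by ratio would take evening-news bumper + game-show break: 62 s used, total 245.
The 37 s tied up in game-show break is better spent on kids-block spot — total rises to 258 (74 s).
Runner-up evening-news bumper + game-show break tops out at 245.

258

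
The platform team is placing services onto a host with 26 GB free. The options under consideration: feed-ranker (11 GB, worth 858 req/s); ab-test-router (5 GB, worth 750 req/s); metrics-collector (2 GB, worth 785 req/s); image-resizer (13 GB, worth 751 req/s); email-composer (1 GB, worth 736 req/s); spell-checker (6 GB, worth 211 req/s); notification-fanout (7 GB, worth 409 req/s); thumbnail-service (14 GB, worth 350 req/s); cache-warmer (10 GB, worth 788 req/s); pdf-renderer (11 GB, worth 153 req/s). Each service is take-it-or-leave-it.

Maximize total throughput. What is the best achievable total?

3538

By throughput per GB: email-composer 736.00, metrics-collector 392.50, ab-test-router 150.00 lead.
The ratio heuristic lands on ab-test-router + metrics-collector + email-composer + notification-fanout + cache-warmer (3468) but leaves 1 GB idle.
Dropping cache-warmer frees 10 GB; slotting in feed-ranker (11 GB) lifts the total to 3538 at 26 GB.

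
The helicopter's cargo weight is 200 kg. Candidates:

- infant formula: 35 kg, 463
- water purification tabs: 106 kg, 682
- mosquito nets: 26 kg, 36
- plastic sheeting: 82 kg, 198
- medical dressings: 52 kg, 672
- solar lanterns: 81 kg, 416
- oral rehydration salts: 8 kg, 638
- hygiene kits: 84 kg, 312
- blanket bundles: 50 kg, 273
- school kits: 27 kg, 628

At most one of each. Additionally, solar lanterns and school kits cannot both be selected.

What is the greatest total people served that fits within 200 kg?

2710

The ratio ordering already packs tightly: infant formula + mosquito nets + medical dressings + oral rehydration salts + blanket bundles + school kits, 198 kg, 2710.
That's the maximum — no feasible swap from here does better than 2710.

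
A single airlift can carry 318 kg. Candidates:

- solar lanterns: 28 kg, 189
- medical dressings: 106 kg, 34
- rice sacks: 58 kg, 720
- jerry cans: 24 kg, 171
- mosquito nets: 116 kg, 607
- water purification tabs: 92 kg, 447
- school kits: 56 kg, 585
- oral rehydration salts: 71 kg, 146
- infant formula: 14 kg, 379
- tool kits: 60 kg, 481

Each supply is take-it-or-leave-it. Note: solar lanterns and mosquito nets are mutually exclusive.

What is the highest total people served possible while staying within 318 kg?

A density-first pass picks solar lanterns + rice sacks + jerry cans + school kits + oral rehydration salts + infant formula + tool kits — 2671 at 311 kg.
Replace jerry cans and oral rehydration salts with water purification tabs: the trade gains 130 net, giving 2801 at 308 kg.
Nothing else feasible within 318 kg beats 2801.

2801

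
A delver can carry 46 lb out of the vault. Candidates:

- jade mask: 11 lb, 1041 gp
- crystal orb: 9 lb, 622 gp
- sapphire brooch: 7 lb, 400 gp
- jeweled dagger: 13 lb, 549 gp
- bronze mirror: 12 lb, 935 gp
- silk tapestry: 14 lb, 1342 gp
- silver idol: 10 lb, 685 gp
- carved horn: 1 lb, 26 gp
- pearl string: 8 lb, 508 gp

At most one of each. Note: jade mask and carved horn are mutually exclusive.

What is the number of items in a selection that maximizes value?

Best achievable value is 3940.
jade mask + crystal orb + bronze mirror + silk tapestry hits 3940 at 46 lb.
Every optimal selection uses 4 items.

4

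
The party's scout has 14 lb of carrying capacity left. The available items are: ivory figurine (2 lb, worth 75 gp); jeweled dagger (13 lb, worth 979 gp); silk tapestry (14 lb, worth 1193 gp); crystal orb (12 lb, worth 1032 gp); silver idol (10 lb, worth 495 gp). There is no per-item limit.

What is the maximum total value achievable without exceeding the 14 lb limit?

1193

Ranking by ratio (value/lb): crystal orb 86.00, silk tapestry 85.21, jeweled dagger 75.31, silver idol 49.50.
Taking the top-ratio items first gives ivory figurine + crystal orb for 1107 (14 lb).
Dropping ivory figurine and crystal orb frees 14 lb; slotting in silk tapestry (14 lb) lifts the total to 1193 at 14 lb.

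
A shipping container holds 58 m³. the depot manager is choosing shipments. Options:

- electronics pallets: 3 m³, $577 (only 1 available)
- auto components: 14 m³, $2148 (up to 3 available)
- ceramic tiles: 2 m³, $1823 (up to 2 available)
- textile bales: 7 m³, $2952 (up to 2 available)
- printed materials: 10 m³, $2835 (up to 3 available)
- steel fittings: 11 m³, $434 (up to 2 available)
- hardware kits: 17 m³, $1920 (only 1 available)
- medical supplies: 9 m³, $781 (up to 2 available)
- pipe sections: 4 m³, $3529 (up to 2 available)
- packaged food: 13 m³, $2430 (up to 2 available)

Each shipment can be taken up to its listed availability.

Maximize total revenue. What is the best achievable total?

25113

By revenue per m³: ceramic tiles 911.50, pipe sections 882.25, textile bales 421.71, printed materials 283.50 lead.
The ratio ordering already packs tightly: 2×ceramic tiles + 2×textile bales + 3×printed materials + 2×pipe sections, 56 m³, 25113.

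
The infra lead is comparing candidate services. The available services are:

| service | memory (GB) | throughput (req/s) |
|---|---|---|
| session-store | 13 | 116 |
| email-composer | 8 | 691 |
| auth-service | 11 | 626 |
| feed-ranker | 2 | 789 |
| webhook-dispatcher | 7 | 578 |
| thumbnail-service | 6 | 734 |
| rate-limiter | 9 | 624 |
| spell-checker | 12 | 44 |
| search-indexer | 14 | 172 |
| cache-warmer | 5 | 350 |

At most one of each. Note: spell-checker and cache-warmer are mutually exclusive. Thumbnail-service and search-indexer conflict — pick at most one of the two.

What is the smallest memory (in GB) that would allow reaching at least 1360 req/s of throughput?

8

Minimise GB subject to total throughput ≥ 1360.
feed-ranker + thumbnail-service: 1523 throughput at 8 GB.
Any bundle with less than 8 GB falls short of 1360.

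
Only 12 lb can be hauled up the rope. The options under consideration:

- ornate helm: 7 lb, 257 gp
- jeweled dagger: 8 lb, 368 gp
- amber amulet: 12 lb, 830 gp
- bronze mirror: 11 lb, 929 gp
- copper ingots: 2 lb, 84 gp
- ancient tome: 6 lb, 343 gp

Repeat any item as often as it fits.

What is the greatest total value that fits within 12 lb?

Taking bronze mirror: 11 lb used, 929 in value.
The spare 1 lb is too small for any remaining item, and no exchange beats 929.

929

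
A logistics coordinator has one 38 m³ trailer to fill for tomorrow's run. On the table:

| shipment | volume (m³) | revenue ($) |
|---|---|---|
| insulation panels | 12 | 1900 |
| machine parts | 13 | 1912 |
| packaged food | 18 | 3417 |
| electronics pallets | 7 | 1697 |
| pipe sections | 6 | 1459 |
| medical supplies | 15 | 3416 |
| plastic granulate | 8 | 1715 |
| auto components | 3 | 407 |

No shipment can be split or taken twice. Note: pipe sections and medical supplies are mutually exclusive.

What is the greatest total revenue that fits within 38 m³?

7438

By revenue per m³: pipe sections 243.17, electronics pallets 242.43, medical supplies 227.73, plastic granulate 214.38 lead.
Taking insulation panels + medical supplies + plastic granulate + auto components: 38 m³ used, 7438 in revenue.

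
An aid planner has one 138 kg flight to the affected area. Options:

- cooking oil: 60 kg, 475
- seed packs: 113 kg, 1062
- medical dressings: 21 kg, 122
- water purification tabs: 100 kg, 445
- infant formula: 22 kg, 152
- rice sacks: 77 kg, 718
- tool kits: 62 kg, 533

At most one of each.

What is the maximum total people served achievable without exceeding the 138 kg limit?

1214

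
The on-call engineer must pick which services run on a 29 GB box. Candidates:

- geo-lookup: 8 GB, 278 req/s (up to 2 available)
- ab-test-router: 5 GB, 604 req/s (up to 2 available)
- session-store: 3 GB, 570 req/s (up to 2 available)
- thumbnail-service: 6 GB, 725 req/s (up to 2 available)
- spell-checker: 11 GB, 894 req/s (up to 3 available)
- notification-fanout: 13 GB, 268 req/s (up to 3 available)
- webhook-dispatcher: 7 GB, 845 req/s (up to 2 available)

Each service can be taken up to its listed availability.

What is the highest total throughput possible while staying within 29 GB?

3918

The ratio heuristic lands on 2×ab-test-router + 2×session-store + 2×thumbnail-service (3798) but leaves 1 GB idle.
The 6 GB tied up in thumbnail-service is better spent on webhook-dispatcher — total rises to 3918 (29 GB).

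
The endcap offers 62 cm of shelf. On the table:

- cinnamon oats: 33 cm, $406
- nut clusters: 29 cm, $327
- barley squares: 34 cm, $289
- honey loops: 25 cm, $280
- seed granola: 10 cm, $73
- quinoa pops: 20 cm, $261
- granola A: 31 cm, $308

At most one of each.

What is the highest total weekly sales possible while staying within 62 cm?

Filling by ratio: cinnamon oats + quinoa pops for 667, with 9 cm left unused.
Replace quinoa pops with nut clusters: the trade gains 66 net, giving 733 at 62 cm.
Runner-up cinnamon oats + honey loops tops out at 686.

733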